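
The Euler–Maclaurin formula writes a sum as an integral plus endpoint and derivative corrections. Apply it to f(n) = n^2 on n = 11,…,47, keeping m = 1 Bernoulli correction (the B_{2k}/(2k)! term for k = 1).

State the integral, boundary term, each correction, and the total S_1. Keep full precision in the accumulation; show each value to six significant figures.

S_1 ≈ 35335.0

Integral: ∫_11^47 x^2 dx = 34164.0.
½[f(11) + f(47)] = ½[121.000 + 2209.00] = 1165.00.
So far: 35329.0.
Order-1 term: 1/12 · (94.0000 − 22.0000) = 6.00000.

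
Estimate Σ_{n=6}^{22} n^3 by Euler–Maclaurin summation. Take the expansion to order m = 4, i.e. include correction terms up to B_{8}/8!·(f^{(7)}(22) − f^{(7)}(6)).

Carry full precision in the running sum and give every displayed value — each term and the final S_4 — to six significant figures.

S_4 ≈ 63784.0

Integral: ∫_6^22 x^3 dx = 58240.0.
Boundary: ½(f(6) + f(22)) = ½(216.000 + 10648.0) = 5432.00.
Integral + boundary = 63672.0.
Order-1 term: 1/12 · (1452.00 − 108.000) = 112.000.
Running total after k=1: 63784.0.
Order-2 term: −1/720 · (6.00000 − 6.00000) = 0.00000.
Running total after k=2: 63784.0.
Order-3 term: 1/30240 · (0.00000 − 0.00000) = 0.00000.
Running total after k=3: 63784.0.
Order-4 term: −1/1209600 · (0.00000 − 0.00000) = 0.00000.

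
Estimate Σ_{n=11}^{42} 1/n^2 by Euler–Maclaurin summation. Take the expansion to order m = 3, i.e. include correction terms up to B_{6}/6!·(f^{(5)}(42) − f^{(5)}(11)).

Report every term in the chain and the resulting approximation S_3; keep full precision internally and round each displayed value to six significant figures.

∫_11^42 1/x^2 dx evaluates to 0.0670996.
Endpoint term: (f(11) + f(42))/2 = (0.00826446 + 0.000566893)/2 = 0.00441568.
Integral + boundary = 0.0715152.
k=1: B_{2}/(2)! × [f^{(1)}(42) − f^{(1)}(11)] = 1/12 × (-2.69949e-05 − (-0.00150263)) = 0.000122970.
Partial sum through k=1: 0.0716382.
k=2: B_{4}/(4)! × [f^{(3)}(42) − f^{(3)}(11)] = −1/720 × (-1.83639e-07 − (-0.000149021)) = -2.06719e-07.
Partial sum through k=2: 0.0716380.
k=3: B_{6}/(6)! × [f^{(5)}(42) − f^{(5)}(11)] = 1/30240 × (-3.12311e-09 − (-3.69474e-05)) = 1.22170e-09.

S_3 ≈ 0.0716380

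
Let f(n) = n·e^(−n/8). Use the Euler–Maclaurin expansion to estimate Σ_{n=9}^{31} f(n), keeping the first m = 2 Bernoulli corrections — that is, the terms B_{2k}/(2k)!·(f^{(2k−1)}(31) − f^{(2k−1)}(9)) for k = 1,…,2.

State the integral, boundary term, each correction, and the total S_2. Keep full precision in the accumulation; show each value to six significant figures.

S_2 ≈ 39.4584

Integral: ∫_9^31 x·e^(−x/8) dx = 37.6774.
Endpoint term: (f(9) + f(31))/2 = (2.92187 + 0.643384)/2 = 1.78263.
Running total after boundary: 39.4600.
Correction k=1: B_{2}/2! · (f^{(1)}(31) − f^{(1)}(9)) = 1/12 · (-0.0596687 − (-0.0405816)) = -0.00159060.
Running total after k=1: 39.4584.
Correction k=2: B_{4}/4! · (f^{(3)}(31) − f^{(3)}(9)) = −1/720 · (-0.000283751 − 0.00951130) = 1.36042e-05.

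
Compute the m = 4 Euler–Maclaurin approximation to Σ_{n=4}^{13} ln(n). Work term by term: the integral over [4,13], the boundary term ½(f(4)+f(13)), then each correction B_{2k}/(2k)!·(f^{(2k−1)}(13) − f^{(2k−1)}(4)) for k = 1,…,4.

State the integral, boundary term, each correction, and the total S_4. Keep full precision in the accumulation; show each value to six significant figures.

S_4 ≈ 20.7604

The integral term ∫_4^13 ln(x) dx = 18.7992.
Endpoint term: (f(4) + f(13))/2 = (1.38629 + 2.56495)/2 = 1.97562.
Running total after boundary: 20.7748.
Correction k=1: B_{2}/2! · (f^{(1)}(13) − f^{(1)}(4)) = 1/12 · (0.0769231 − 0.250000) = -0.0144231.
Running total after k=1: 20.7604.
Correction k=2: B_{4}/4! · (f^{(3)}(13) − f^{(3)}(4)) = −1/720 · (0.000910332 − 0.0312500) = 4.21384e-05.
Running total after k=2: 20.7604.
Correction k=3: B_{6}/6! · (f^{(5)}(13) − f^{(5)}(4)) = 1/30240 · (6.46390e-05 − 0.0234375) = -7.72912e-07.
Running total after k=3: 20.7604.
Correction k=4: B_{8}/8! · (f^{(7)}(13) − f^{(7)}(4)) = −1/1209600 · (1.14744e-05 − 0.0439453) = 3.63210e-08.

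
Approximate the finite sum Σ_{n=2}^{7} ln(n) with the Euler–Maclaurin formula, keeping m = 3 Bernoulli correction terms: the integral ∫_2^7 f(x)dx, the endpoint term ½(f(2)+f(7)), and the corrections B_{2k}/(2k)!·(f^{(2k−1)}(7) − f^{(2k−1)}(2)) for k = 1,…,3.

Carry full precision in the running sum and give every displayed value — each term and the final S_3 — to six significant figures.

∫_2^7 ln(x) dx evaluates to 7.23508.
Endpoint term: (f(2) + f(7))/2 = (0.693147 + 1.94591)/2 = 1.31953.
So far: 8.55461.
Correction k=1: B_{2}/2! · (f^{(1)}(7) − f^{(1)}(2)) = 1/12 · (0.142857 − 0.500000) = -0.0297619.
Running total after k=1: 8.52484.
Correction k=2: B_{4}/4! · (f^{(3)}(7) − f^{(3)}(2)) = −1/720 · (0.00583090 − 0.250000) = 0.000339124.
Running total after k=2: 8.52518.
Correction k=3: B_{6}/6! · (f^{(5)}(7) − f^{(5)}(2)) = 1/30240 · (0.00142798 − 0.750000) = -2.47544e-05.

S_3 ≈ 8.52516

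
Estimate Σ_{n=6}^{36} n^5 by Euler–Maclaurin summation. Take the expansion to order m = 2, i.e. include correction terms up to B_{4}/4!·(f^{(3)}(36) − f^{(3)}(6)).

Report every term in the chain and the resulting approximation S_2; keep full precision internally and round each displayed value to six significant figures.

S_2 ≈ 3.93725e+08

Integral: ∫_6^36 x^5 dx = 3.62789e+08.
Boundary: ½(f(6) + f(36)) = ½(7776.00 + 6.04662e+07) = 3.02370e+07.
Running total after boundary: 3.93026e+08.
k=1: B_{2}/(2)! × [f^{(1)}(36) − f^{(1)}(6)] = 1/12 × (8.39808e+06 − 6480.00) = 699300.
Partial sum through k=1: 3.93726e+08.
k=2: B_{4}/(4)! × [f^{(3)}(36) − f^{(3)}(6)] = −1/720 × (77760.0 − 2160.00) = -105.000.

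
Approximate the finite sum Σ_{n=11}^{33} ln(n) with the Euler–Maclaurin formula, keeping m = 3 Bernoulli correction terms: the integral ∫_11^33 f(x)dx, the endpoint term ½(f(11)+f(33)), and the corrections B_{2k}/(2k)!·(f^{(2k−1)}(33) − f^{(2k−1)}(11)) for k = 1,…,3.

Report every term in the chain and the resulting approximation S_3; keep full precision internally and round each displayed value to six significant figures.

The integral term ∫_11^33 ln(x) dx = 67.0079.
½[f(11) + f(33)] = ½[2.39790 + 3.49651] = 2.94720.
Running total after boundary: 69.9551.
Correction k=1: B_{2}/2! · (f^{(1)}(33) − f^{(1)}(11)) = 1/12 · (0.0303030 − 0.0909091) = -0.00505051.
After k=1: 69.9501.
Correction k=2: B_{4}/4! · (f^{(3)}(33) − f^{(3)}(11)) = −1/720 · (5.56529e-05 − 0.00150263) = 2.00969e-06.
After k=2: 69.9501.
Correction k=3: B_{6}/6! · (f^{(5)}(33) − f^{(5)}(11)) = 1/30240 · (6.13256e-07 − 0.000149021) = -4.90767e-09.

S_3 ≈ 69.9501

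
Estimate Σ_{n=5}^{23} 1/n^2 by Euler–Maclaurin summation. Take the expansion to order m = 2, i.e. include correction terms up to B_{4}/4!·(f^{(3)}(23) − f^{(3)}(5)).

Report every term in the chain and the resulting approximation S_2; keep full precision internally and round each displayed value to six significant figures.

Integral: ∫_5^23 1/x^2 dx = 0.156522.
Endpoint term: (f(5) + f(23))/2 = (0.0400000 + 0.00189036)/2 = 0.0209452.
So far: 0.177467.
Order-1 term: 1/12 · (-0.000164379 − (-0.0160000)) = 0.00131964.
Running total after k=1: 0.178787.
Order-2 term: −1/720 · (-3.72883e-06 − (-0.00768000)) = -1.06615e-05.

S_2 ≈ 0.178776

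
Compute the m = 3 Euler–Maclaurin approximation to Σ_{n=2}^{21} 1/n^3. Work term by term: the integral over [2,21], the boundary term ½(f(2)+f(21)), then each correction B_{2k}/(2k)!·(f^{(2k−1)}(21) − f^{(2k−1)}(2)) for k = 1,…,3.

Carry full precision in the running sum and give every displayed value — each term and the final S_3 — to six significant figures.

The integral term ∫_2^21 1/x^3 dx = 0.123866.
½[f(2) + f(21)] = ½[0.125000 + 0.000107980] = 0.0625540.
Running total after boundary: 0.186420.
Correction k=1: B_{2}/2! · (f^{(1)}(21) − f^{(1)}(2)) = 1/12 · (-1.54257e-05 − (-0.187500)) = 0.0156237.
After k=1: 0.202044.
Correction k=2: B_{4}/4! · (f^{(3)}(21) − f^{(3)}(2)) = −1/720 · (-6.99577e-07 − (-0.937500)) = -0.00130208.
After k=2: 0.200742.
Correction k=3: B_{6}/6! · (f^{(5)}(21) − f^{(5)}(2)) = 1/30240 · (-6.66264e-08 − (-9.84375)) = 0.000325521.

S_3 ≈ 0.201067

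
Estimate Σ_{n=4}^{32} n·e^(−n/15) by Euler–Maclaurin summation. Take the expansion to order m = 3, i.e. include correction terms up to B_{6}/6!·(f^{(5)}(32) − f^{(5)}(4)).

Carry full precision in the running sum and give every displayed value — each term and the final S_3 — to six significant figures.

S_3 ≈ 138.157

∫_4^32 x·e^(−x/15) dx evaluates to 134.788.
½[f(4) + f(32)] = ½[3.06371 + 3.79014] = 3.42693.
Integral + boundary = 138.215.
Order-1 term: 1/12 · (-0.134234 − 0.561681) = -0.0579929.
Partial sum through k=1: 138.157.
Order-2 term: −1/720 · (0.000456220 − 0.00930461) = 1.22894e-05.
Partial sum through k=2: 138.157.
Order-3 term: 1/30240 · (6.70683e-06 − 7.16127e-05) = -2.14636e-09.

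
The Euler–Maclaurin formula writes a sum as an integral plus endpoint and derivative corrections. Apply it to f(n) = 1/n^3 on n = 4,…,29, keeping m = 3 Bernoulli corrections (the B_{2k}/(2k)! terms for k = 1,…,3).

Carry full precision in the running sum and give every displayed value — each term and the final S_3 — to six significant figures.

Integral: ∫_4^29 1/x^3 dx = 0.0306555.
Endpoint term: (f(4) + f(29))/2 = (0.0156250 + 4.10021e-05)/2 = 0.00783300.
Integral + boundary = 0.0384885.
k=1: B_{2}/(2)! × [f^{(1)}(29) − f^{(1)}(4)] = 1/12 × (-4.24160e-06 − (-0.0117188)) = 0.000976209.
Partial sum through k=1: 0.0394647.
k=2: B_{4}/(4)! × [f^{(3)}(29) − f^{(3)}(4)] = −1/720 × (-1.00870e-07 − (-0.0146484)) = -2.03449e-05.
Partial sum through k=2: 0.0394443.
k=3: B_{6}/(6)! × [f^{(5)}(29) − f^{(5)}(4)] = 1/30240 × (-5.03752e-09 − (-0.0384521)) = 1.27157e-06.

S_3 ≈ 0.0394456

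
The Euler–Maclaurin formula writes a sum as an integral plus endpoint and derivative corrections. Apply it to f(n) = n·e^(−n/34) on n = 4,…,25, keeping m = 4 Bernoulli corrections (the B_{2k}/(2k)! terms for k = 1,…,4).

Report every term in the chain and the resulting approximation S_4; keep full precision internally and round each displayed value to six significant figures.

S_4 ≈ 194.711

Integral: ∫_4^25 x·e^(−x/34) dx = 186.996.
Boundary: ½(f(4) + f(25)) = ½(3.55604 + 11.9841) = 7.77008.
Integral + boundary = 194.766.
Correction k=1: B_{2}/2! · (f^{(1)}(25) − f^{(1)}(4)) = 1/12 · (0.126891 − 0.784420) = -0.0547941.
After k=1: 194.711.
Correction k=2: B_{4}/4! · (f^{(3)}(25) − f^{(3)}(4)) = −1/720 · (0.000939117 − 0.00221664) = 1.77434e-06.
After k=2: 194.711.
Correction k=3: B_{6}/6! · (f^{(5)}(25) − f^{(5)}(4)) = 1/30240 · (1.52982e-06 − 3.24803e-06) = -5.68192e-11.
After k=3: 194.711.
Correction k=4: B_{8}/8! · (f^{(7)}(25) − f^{(7)}(4)) = −1/1209600 · (1.94399e-09 − 3.96068e-09) = 1.66724e-15.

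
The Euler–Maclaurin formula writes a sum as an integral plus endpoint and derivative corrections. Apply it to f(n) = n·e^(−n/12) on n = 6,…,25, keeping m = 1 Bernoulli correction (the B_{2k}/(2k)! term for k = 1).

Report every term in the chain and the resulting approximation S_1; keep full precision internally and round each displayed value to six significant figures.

∫_6^25 x·e^(−x/12) dx evaluates to 75.7262.
½[f(6) + f(25)] = ½[3.63918 + 3.11286] = 3.37602.
Running total after boundary: 79.1022.
Correction k=1: B_{2}/2! · (f^{(1)}(25) − f^{(1)}(6)) = 1/12 · (-0.134891 − 0.303265) = -0.0365130.

S_1 ≈ 79.0657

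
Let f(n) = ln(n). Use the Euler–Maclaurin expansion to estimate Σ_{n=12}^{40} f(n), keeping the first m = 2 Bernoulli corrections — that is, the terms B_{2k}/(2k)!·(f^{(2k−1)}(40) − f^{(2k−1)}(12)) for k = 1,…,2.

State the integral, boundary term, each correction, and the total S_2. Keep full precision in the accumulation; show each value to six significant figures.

Integral: ∫_12^40 ln(x) dx = 89.7363.
½[f(12) + f(40)] = ½[2.48491 + 3.68888] = 3.08689.
Running total after boundary: 92.8232.
Order-1 term: 1/12 · (0.0250000 − 0.0833333) = -0.00486111.
Partial sum through k=1: 92.8183.
Order-2 term: −1/720 · (3.12500e-05 − 0.00115741) = 1.56411e-06.

S_2 ≈ 92.8183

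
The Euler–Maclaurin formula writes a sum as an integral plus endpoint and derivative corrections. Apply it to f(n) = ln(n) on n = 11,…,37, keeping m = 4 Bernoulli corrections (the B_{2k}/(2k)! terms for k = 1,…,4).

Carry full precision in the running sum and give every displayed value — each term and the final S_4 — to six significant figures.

S_4 ≈ 84.2262

∫_11^37 ln(x) dx evaluates to 81.2271.
½[f(11) + f(37)] = ½[2.39790 + 3.61092] = 3.00441.
Integral + boundary = 84.2315.
Order-1 term: 1/12 · (0.0270270 − 0.0909091) = -0.00532351.
Running total after k=1: 84.2262.
Order-2 term: −1/720 · (3.94843e-05 − 0.00150263) = 2.03215e-06.
Running total after k=2: 84.2262.
Order-3 term: 1/30240 · (3.46101e-07 − 0.000149021) = -4.91650e-09.
Running total after k=3: 84.2262.
Order-4 term: −1/1209600 · (7.58439e-09 − 3.69474e-05) = 3.05389e-11.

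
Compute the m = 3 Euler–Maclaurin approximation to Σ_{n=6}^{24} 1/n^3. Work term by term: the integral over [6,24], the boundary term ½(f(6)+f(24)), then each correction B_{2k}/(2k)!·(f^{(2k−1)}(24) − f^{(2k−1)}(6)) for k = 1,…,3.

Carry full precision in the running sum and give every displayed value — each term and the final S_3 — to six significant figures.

S_3 ≈ 0.0155622

The integral term ∫_6^24 1/x^3 dx = 0.0130208.
½[f(6) + f(24)] = ½[0.00462963 + 7.23380e-05] = 0.00235098.
So far: 0.0153718.
Correction k=1: B_{2}/2! · (f^{(1)}(24) − f^{(1)}(6)) = 1/12 · (-9.04225e-06 − (-0.00231481)) = 0.000192148.
After k=1: 0.0155640.
Correction k=2: B_{4}/4! · (f^{(3)}(24) − f^{(3)}(6)) = −1/720 · (-3.13967e-07 − (-0.00128601)) = -1.78569e-06.
After k=2: 0.0155622.
Correction k=3: B_{6}/6! · (f^{(5)}(24) − f^{(5)}(6)) = 1/30240 · (-2.28934e-08 − (-0.00150034)) = 4.96138e-08.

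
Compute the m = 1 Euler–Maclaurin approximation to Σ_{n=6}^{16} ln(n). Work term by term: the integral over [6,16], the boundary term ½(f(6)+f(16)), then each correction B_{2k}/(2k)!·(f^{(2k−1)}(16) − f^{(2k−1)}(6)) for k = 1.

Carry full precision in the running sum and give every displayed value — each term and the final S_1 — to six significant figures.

S_1 ≈ 25.8844

Integral: ∫_6^16 ln(x) dx = 23.6109.
½[f(6) + f(16)] = ½[1.79176 + 2.77259] = 2.28217.
Integral + boundary = 25.8930.
Order-1 term: 1/12 · (0.0625000 − 0.166667) = -0.00868056.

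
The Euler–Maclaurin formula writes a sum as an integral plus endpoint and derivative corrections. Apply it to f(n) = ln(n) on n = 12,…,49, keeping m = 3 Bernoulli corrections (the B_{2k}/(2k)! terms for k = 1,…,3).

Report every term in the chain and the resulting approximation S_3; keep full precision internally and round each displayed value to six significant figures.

The integral term ∫_12^49 ln(x) dx = 123.880.
½[f(12) + f(49)] = ½[2.48491 + 3.89182] = 3.18836.
So far: 127.069.
Correction k=1: B_{2}/2! · (f^{(1)}(49) − f^{(1)}(12)) = 1/12 · (0.0204082 − 0.0833333) = -0.00524376.
Partial sum through k=1: 127.063.
Correction k=2: B_{4}/4! · (f^{(3)}(49) − f^{(3)}(12)) = −1/720 · (1.69997e-05 − 0.00115741) = 1.58390e-06.
Partial sum through k=2: 127.063.
Correction k=3: B_{6}/6! · (f^{(5)}(49) − f^{(5)}(12)) = 1/30240 · (8.49632e-08 − 9.64506e-05) = -3.18669e-09.

S_3 ≈ 127.063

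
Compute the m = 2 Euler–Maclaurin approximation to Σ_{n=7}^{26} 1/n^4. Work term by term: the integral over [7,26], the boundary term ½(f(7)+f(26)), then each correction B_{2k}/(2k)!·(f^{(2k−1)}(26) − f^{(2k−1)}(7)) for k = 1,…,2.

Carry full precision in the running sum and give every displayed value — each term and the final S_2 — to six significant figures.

∫_7^26 1/x^4 dx evaluates to 0.000952852.
Endpoint term: (f(7) + f(26))/2 = (0.000416493 + 2.18830e-06)/2 = 0.000209341.
Running total after boundary: 0.00116219.
k=1: B_{2}/(2)! × [f^{(1)}(26) − f^{(1)}(7)] = 1/12 × (-3.36661e-07 − (-0.000237996)) = 1.98050e-05.
After k=1: 0.00118200.
k=2: B_{4}/(4)! × [f^{(3)}(26) − f^{(3)}(7)] = −1/720 × (-1.49406e-08 − (-0.000145712)) = -2.02357e-07.

S_2 ≈ 0.00118180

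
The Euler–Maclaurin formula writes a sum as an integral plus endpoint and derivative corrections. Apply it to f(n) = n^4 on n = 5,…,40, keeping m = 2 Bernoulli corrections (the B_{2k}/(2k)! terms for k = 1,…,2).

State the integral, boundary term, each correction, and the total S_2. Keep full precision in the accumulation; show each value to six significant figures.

Integral: ∫_5^40 x^4 dx = 2.04794e+07.
½[f(5) + f(40)] = ½[625.000 + 2.56000e+06] = 1.28031e+06.
Integral + boundary = 2.17597e+07.
Correction k=1: B_{2}/2! · (f^{(1)}(40) − f^{(1)}(5)) = 1/12 · (256000 − 500.000) = 21291.7.
Running total after k=1: 2.17810e+07.
Correction k=2: B_{4}/4! · (f^{(3)}(40) − f^{(3)}(5)) = −1/720 · (960.000 − 120.000) = -1.16667.

S_2 ≈ 2.17810e+07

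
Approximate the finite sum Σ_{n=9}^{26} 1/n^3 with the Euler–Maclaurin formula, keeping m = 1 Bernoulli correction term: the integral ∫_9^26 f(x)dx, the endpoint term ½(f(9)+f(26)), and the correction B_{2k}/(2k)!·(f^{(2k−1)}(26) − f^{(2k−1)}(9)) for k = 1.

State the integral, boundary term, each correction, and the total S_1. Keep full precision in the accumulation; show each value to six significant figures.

S_1 ≈ 0.00618507

The integral term ∫_9^26 1/x^3 dx = 0.00543319.
Boundary: ½(f(9) + f(26)) = ½(0.00137174 + 5.68958e-05) = 0.000714319.
So far: 0.00614751.
k=1: B_{2}/(2)! × [f^{(1)}(26) − f^{(1)}(9)] = 1/12 × (-6.56490e-06 − (-0.000457247)) = 3.75569e-05.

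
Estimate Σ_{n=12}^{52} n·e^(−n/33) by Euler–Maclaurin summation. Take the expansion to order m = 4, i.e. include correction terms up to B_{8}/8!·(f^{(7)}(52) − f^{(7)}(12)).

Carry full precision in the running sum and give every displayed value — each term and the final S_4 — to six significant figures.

S_4 ≈ 461.574

The integral term ∫_12^52 x·e^(−x/33) dx = 452.072.
Endpoint term: (f(12) + f(52))/2 = (8.34173 + 10.7562)/2 = 9.54898.
Integral + boundary = 461.621.
k=1: B_{2}/(2)! × [f^{(1)}(52) − f^{(1)}(12)] = 1/12 × (-0.119096 − 0.442364) = -0.0467884.
Partial sum through k=1: 461.574.
k=2: B_{4}/(4)! × [f^{(3)}(52) − f^{(3)}(12)] = −1/720 × (0.000270529 − 0.00168288) = 1.96159e-06.
Partial sum through k=2: 461.574.
k=3: B_{6}/(6)! × [f^{(5)}(52) − f^{(5)}(12)] = 1/30240 × (5.97263e-07 − 2.71767e-06) = -7.01192e-11.
Partial sum through k=3: 461.574.
k=4: B_{8}/(8)! × [f^{(7)}(52) − f^{(7)}(12)] = −1/1209600 × (8.68786e-10 − 3.57208e-09) = 2.23487e-15.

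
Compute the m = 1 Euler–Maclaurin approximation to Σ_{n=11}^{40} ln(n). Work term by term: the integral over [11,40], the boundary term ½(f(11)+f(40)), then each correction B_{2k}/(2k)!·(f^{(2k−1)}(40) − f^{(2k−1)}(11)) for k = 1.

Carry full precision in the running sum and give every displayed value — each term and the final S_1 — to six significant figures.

S_1 ≈ 95.2162

Integral: ∫_11^40 ln(x) dx = 92.1783.
½[f(11) + f(40)] = ½[2.39790 + 3.68888] = 3.04339.
So far: 95.2217.
Order-1 term: 1/12 · (0.0250000 − 0.0909091) = -0.00549242.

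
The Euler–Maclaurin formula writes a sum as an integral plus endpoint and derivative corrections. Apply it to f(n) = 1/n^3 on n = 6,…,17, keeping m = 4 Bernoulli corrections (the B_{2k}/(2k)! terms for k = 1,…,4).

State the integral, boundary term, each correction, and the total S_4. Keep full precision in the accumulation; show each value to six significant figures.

∫_6^17 1/x^3 dx evaluates to 0.0121588.
Boundary: ½(f(6) + f(17)) = ½(0.00462963 + 0.000203542) = 0.00241659.
So far: 0.0145754.
Order-1 term: 1/12 · (-3.59191e-05 − (-0.00231481)) = 0.000189908.
Running total after k=1: 0.0147653.
Order-2 term: −1/720 · (-2.48575e-06 − (-0.00128601)) = -1.78267e-06.
Running total after k=2: 0.0147635.
Order-3 term: 1/30240 · (-3.61251e-07 − (-0.00150034)) = 4.96026e-08.
Running total after k=3: 0.0147635.
Order-4 term: −1/1209600 · (-9.00003e-08 − (-0.00300069)) = -2.48065e-09.

S_4 ≈ 0.0147635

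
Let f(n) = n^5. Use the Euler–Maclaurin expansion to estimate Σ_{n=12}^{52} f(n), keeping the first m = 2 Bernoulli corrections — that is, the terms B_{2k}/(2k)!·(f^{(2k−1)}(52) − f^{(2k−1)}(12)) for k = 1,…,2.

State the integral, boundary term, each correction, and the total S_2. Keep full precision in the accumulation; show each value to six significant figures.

S_2 ≈ 3.48787e+09

Integral: ∫_12^52 x^5 dx = 3.29460e+09.
½[f(12) + f(52)] = ½[248832 + 3.80204e+08] = 1.90226e+08.
Integral + boundary = 3.48483e+09.
k=1: B_{2}/(2)! × [f^{(1)}(52) − f^{(1)}(12)] = 1/12 × (3.65581e+07 − 103680) = 3.03787e+06.
After k=1: 3.48787e+09.
k=2: B_{4}/(4)! × [f^{(3)}(52) − f^{(3)}(12)] = −1/720 × (162240 − 8640.00) = -213.333.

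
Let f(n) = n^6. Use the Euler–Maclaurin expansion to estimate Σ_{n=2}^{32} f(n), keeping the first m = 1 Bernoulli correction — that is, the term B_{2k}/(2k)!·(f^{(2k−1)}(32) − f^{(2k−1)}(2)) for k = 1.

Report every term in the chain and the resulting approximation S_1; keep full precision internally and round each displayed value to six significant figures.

S_1 ≈ 5.46218e+09

∫_2^32 x^6 dx evaluates to 4.90853e+09.
Boundary: ½(f(2) + f(32)) = ½(64.0000 + 1.07374e+09) = 5.36871e+08.
So far: 5.44540e+09.
Order-1 term: 1/12 · (2.01327e+08 − 192.000) = 1.67772e+07.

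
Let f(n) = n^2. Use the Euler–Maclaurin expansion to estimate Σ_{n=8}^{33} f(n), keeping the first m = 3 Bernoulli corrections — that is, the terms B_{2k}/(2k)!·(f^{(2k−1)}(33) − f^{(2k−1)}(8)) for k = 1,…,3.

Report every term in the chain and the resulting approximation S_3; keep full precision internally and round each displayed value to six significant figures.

∫_8^33 x^2 dx evaluates to 11808.3.
Boundary: ½(f(8) + f(33)) = ½(64.0000 + 1089.00) = 576.500.
Running total after boundary: 12384.8.
Order-1 term: 1/12 · (66.0000 − 16.0000) = 4.16667.
Partial sum through k=1: 12389.0.
Order-2 term: −1/720 · (0.00000 − 0.00000) = 0.00000.
Partial sum through k=2: 12389.0.
Order-3 term: 1/30240 · (0.00000 − 0.00000) = 0.00000.

S_3 ≈ 12389.0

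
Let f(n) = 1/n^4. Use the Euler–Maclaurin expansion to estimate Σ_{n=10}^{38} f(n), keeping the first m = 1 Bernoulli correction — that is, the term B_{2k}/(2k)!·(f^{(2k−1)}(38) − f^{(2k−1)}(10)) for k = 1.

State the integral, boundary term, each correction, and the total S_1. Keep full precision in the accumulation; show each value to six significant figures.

∫_10^38 1/x^4 dx evaluates to 0.000327259.
Boundary: ½(f(10) + f(38)) = ½(0.000100000 + 4.79585e-07) = 5.02398e-05.
So far: 0.000377498.
Correction k=1: B_{2}/2! · (f^{(1)}(38) − f^{(1)}(10)) = 1/12 · (-5.04826e-08 − (-4.00000e-05)) = 3.32913e-06.

S_1 ≈ 0.000380828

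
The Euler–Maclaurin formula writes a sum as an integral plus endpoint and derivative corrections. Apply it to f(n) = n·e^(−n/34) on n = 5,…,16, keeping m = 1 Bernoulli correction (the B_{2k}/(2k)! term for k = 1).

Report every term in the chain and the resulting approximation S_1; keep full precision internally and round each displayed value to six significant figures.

S_1 ≈ 89.9028

Integral: ∫_5^16 x·e^(−x/34) dx = 82.7814.
Endpoint term: (f(5) + f(16))/2 = (4.31622 + 9.99416)/2 = 7.15519.
Integral + boundary = 89.9366.
Correction k=1: B_{2}/2! · (f^{(1)}(16) − f^{(1)}(5)) = 1/12 · (0.330689 − 0.736296) = -0.0338006.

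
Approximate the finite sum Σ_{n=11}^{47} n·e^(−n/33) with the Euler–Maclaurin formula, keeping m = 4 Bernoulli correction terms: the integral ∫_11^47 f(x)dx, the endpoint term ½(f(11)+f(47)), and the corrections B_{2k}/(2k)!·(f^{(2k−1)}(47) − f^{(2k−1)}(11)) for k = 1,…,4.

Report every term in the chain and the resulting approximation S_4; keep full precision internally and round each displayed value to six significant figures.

The integral term ∫_11^47 x·e^(−x/33) dx = 404.980.
½[f(11) + f(47)] = ½[7.88184 + 11.3125] = 9.59715.
So far: 414.577.
Order-1 term: 1/12 · (-0.102111 − 0.477688) = -0.0483166.
Partial sum through k=1: 414.529.
Order-2 term: −1/720 · (0.000348274 − 0.00175459) = 1.95322e-06.
Partial sum through k=2: 414.529.
Order-3 term: 1/30240 · (7.25724e-07 − 2.81959e-06) = -6.92416e-11.
Partial sum through k=3: 414.529.
Order-4 term: −1/1209600 · (1.03915e-09 − 3.69880e-09) = 2.19878e-15.

S_4 ≈ 414.529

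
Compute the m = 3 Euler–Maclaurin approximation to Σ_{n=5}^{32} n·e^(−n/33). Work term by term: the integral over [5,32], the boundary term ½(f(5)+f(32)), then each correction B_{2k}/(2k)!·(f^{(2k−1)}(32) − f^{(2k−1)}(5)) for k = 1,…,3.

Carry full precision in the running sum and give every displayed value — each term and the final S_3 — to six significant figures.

S_3 ≈ 272.470

∫_5^32 x·e^(−x/33) dx evaluates to 264.314.
Boundary: ½(f(5) + f(32)) = ½(4.29702 + 12.1343) = 8.21568.
Running total after boundary: 272.530.
Order-1 term: 1/12 · (0.0114908 − 0.729192) = -0.0598084.
After k=1: 272.470.
Order-2 term: −1/720 · (0.000706967 − 0.00224794) = 2.14023e-06.
After k=2: 272.470.
Order-3 term: 1/30240 · (1.28869e-06 − 3.51357e-06) = -7.35740e-11.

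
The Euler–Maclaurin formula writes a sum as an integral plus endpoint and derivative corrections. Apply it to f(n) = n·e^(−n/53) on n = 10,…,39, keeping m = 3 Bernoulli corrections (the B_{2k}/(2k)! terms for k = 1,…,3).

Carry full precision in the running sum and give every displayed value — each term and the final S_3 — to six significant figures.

∫_10^39 x·e^(−x/53) dx evaluates to 428.782.
Endpoint term: (f(10) + f(39))/2 = (8.28052 + 18.6848)/2 = 13.4827.
Integral + boundary = 442.264.
k=1: B_{2}/(2)! × [f^{(1)}(39) − f^{(1)}(10)] = 1/12 × (0.126554 − 0.671816) = -0.0454385.
After k=1: 442.219.
k=2: B_{4}/(4)! × [f^{(3)}(39) − f^{(3)}(10)] = −1/720 × (0.000386170 − 0.000828736) = 6.14675e-07.
After k=2: 442.219.
k=3: B_{6}/(6)! × [f^{(5)}(39) − f^{(5)}(10)] = 1/30240 × (2.58913e-07 − 5.04915e-07) = -8.13499e-12.

S_3 ≈ 442.219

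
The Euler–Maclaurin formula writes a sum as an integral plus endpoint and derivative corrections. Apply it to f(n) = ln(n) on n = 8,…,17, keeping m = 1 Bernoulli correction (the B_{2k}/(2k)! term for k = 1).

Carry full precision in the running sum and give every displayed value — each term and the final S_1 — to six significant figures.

Integral: ∫_8^17 ln(x) dx = 22.5291.
Boundary: ½(f(8) + f(17)) = ½(2.07944 + 2.83321) = 2.45633.
Running total after boundary: 24.9854.
k=1: B_{2}/(2)! × [f^{(1)}(17) − f^{(1)}(8)] = 1/12 × (0.0588235 − 0.125000) = -0.00551471.

S_1 ≈ 24.9799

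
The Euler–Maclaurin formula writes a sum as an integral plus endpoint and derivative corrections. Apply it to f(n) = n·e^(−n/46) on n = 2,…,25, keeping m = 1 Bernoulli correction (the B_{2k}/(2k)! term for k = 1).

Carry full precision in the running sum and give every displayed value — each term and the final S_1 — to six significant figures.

∫_2^25 x·e^(−x/46) dx evaluates to 217.410.
Boundary: ½(f(2) + f(25)) = ½(1.91491 + 14.5181) = 8.21651.
Running total after boundary: 225.626.
k=1: B_{2}/(2)! × [f^{(1)}(25) − f^{(1)}(2)] = 1/12 × (0.265114 − 0.915825) = -0.0542260.

S_1 ≈ 225.572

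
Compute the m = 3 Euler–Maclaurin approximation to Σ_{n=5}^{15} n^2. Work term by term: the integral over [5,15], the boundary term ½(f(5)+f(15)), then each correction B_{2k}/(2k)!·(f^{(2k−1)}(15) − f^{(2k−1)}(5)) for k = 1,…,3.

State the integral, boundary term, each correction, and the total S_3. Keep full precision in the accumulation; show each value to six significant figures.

Integral: ∫_5^15 x^2 dx = 1083.33.
½[f(5) + f(15)] = ½[25.0000 + 225.000] = 125.000.
So far: 1208.33.
Correction k=1: B_{2}/2! · (f^{(1)}(15) − f^{(1)}(5)) = 1/12 · (30.0000 − 10.0000) = 1.66667.
After k=1: 1210.00.
Correction k=2: B_{4}/4! · (f^{(3)}(15) − f^{(3)}(5)) = −1/720 · (0.00000 − 0.00000) = 0.00000.
After k=2: 1210.00.
Correction k=3: B_{6}/6! · (f^{(5)}(15) − f^{(5)}(5)) = 1/30240 · (0.00000 − 0.00000) = 0.00000.

S_3 ≈ 1210.00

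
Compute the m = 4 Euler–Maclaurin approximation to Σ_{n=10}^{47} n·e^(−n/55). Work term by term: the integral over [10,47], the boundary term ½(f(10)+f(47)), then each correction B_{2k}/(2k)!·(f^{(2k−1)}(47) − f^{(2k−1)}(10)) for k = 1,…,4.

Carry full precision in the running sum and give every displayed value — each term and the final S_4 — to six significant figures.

S_4 ≈ 607.859

∫_10^47 x·e^(−x/55) dx evaluates to 593.743.
Endpoint term: (f(10) + f(47))/2 = (8.33753 + 19.9974)/2 = 14.1675.
So far: 607.911.
Order-1 term: 1/12 · (0.0618875 − 0.682161) = -0.0516895.
After k=1: 607.859.
Order-2 term: −1/720 · (0.000301765 − 0.000776750) = 6.59700e-07.
After k=2: 607.859.
Order-3 term: 1/30240 · (1.92751e-07 − 4.39005e-07) = -8.14333e-12.
After k=3: 607.859.
Order-4 term: −1/1209600 · (9.44612e-11 − 2.05367e-10) = 9.16877e-17.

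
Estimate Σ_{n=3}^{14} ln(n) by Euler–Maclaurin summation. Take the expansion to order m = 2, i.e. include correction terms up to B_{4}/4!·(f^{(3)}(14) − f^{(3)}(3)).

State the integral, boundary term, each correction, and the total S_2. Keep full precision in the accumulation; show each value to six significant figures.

The integral term ∫_3^14 ln(x) dx = 22.6510.
Endpoint term: (f(3) + f(14))/2 = (1.09861 + 2.63906)/2 = 1.86883.
Running total after boundary: 24.5198.
k=1: B_{2}/(2)! × [f^{(1)}(14) − f^{(1)}(3)] = 1/12 × (0.0714286 − 0.333333) = -0.0218254.
Running total after k=1: 24.4980.
k=2: B_{4}/(4)! × [f^{(3)}(14) − f^{(3)}(3)] = −1/720 × (0.000728863 − 0.0740741) = 0.000101868.

S_2 ≈ 24.4981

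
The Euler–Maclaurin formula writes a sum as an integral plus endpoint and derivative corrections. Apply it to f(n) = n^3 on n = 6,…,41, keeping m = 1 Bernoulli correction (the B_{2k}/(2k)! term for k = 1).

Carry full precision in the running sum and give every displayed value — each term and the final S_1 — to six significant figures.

S_1 ≈ 741096

Integral: ∫_6^41 x^3 dx = 706116.
Endpoint term: (f(6) + f(41))/2 = (216.000 + 68921.0)/2 = 34568.5.
Running total after boundary: 740685.
Correction k=1: B_{2}/2! · (f^{(1)}(41) − f^{(1)}(6)) = 1/12 · (5043.00 − 108.000) = 411.250.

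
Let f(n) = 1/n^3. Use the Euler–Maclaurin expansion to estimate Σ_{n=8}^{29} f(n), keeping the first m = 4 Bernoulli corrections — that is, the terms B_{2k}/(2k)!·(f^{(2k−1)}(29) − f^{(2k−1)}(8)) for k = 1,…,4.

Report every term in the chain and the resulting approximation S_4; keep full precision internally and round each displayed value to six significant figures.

S_4 ≈ 0.00827540

The integral term ∫_8^29 1/x^3 dx = 0.00721797.
Boundary: ½(f(8) + f(29)) = ½(0.00195312 + 4.10021e-05) = 0.000997064.
So far: 0.00821503.
k=1: B_{2}/(2)! × [f^{(1)}(29) − f^{(1)}(8)] = 1/12 × (-4.24160e-06 − (-0.000732422)) = 6.06817e-05.
Running total after k=1: 0.00827571.
k=2: B_{4}/(4)! × [f^{(3)}(29) − f^{(3)}(8)] = −1/720 × (-1.00870e-07 − (-0.000228882)) = -3.17751e-07.
Running total after k=2: 0.00827540.
k=3: B_{6}/(6)! × [f^{(5)}(29) − f^{(5)}(8)] = 1/30240 × (-5.03752e-09 − (-0.000150204)) = 4.96689e-09.
Running total after k=3: 0.00827540.
k=4: B_{8}/(8)! × [f^{(7)}(29) − f^{(7)}(8)] = −1/1209600 × (-4.31274e-10 − (-0.000168979)) = -1.39698e-10.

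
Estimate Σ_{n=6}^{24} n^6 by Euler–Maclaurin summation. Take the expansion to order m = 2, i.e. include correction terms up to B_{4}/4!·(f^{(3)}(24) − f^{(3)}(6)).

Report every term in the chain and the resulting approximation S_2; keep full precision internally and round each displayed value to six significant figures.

S_2 ≈ 7.54720e+08

Integral: ∫_6^24 x^6 dx = 6.55170e+08.
Boundary: ½(f(6) + f(24)) = ½(46656.0 + 1.91103e+08) = 9.55748e+07.
So far: 7.50745e+08.
k=1: B_{2}/(2)! × [f^{(1)}(24) − f^{(1)}(6)] = 1/12 × (4.77757e+07 − 46656.0) = 3.97742e+06.
Running total after k=1: 7.54722e+08.
k=2: B_{4}/(4)! × [f^{(3)}(24) − f^{(3)}(6)] = −1/720 × (1.65888e+06 − 25920.0) = -2268.00.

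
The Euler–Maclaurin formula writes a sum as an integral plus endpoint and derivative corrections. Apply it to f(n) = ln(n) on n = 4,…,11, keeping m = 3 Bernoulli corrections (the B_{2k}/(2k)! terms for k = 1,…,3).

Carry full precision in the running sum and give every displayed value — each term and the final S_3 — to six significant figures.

The integral term ∫_4^11 ln(x) dx = 13.8317.
Boundary: ½(f(4) + f(11)) = ½(1.38629 + 2.39790) = 1.89209.
So far: 15.7238.
k=1: B_{2}/(2)! × [f^{(1)}(11) − f^{(1)}(4)] = 1/12 × (0.0909091 − 0.250000) = -0.0132576.
Running total after k=1: 15.7105.
k=2: B_{4}/(4)! × [f^{(3)}(11) − f^{(3)}(4)] = −1/720 × (0.00150263 − 0.0312500) = 4.13158e-05.
Running total after k=2: 15.7105.
k=3: B_{6}/(6)! × [f^{(5)}(11) − f^{(5)}(4)] = 1/30240 × (0.000149021 − 0.0234375) = -7.70122e-07.

S_3 ≈ 15.7105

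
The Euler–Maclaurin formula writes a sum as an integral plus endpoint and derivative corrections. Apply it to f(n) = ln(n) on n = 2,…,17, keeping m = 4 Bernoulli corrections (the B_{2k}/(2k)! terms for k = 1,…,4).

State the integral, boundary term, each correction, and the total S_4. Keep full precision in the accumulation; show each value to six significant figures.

S_4 ≈ 33.5051

∫_2^17 ln(x) dx evaluates to 31.7783.
½[f(2) + f(17)] = ½[0.693147 + 2.83321] = 1.76318.
So far: 33.5415.
Order-1 term: 1/12 · (0.0588235 − 0.500000) = -0.0367647.
Running total after k=1: 33.5047.
Order-2 term: −1/720 · (0.000407083 − 0.250000) = 0.000346657.
Running total after k=2: 33.5051.
Order-3 term: 1/30240 · (1.69031e-05 − 0.750000) = -2.48010e-05.
Running total after k=3: 33.5051.
Order-4 term: −1/1209600 · (1.75465e-06 − 5.62500) = 4.65030e-06.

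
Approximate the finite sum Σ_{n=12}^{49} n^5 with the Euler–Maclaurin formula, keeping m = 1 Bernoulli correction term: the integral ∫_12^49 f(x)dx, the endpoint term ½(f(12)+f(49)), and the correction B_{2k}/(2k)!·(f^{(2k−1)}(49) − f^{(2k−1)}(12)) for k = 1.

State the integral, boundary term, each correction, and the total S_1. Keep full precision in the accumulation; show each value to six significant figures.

Integral: ∫_12^49 x^5 dx = 2.30638e+09.
½[f(12) + f(49)] = ½[248832 + 2.82475e+08] = 1.41362e+08.
Running total after boundary: 2.44775e+09.
Order-1 term: 1/12 · (2.88240e+07 − 103680) = 2.39336e+06.

S_1 ≈ 2.45014e+09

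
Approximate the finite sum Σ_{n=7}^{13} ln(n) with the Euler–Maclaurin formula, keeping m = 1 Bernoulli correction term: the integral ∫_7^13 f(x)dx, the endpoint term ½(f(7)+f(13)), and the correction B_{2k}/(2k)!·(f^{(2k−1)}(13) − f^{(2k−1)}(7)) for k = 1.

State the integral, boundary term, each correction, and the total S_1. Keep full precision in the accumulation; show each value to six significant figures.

S_1 ≈ 15.9729

∫_7^13 ln(x) dx evaluates to 13.7230.
½[f(7) + f(13)] = ½[1.94591 + 2.56495] = 2.25543.
Running total after boundary: 15.9784.
Correction k=1: B_{2}/2! · (f^{(1)}(13) − f^{(1)}(7)) = 1/12 · (0.0769231 − 0.142857) = -0.00549451.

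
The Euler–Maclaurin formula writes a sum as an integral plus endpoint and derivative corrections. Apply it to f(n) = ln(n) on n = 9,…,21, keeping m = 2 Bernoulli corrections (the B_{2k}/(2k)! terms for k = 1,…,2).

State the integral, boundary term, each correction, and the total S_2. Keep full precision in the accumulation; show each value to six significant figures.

The integral term ∫_9^21 ln(x) dx = 32.1599.
Boundary: ½(f(9) + f(21)) = ½(2.19722 + 3.04452) = 2.62087.
So far: 34.7808.
Order-1 term: 1/12 · (0.0476190 − 0.111111) = -0.00529101.
Running total after k=1: 34.7755.
Order-2 term: −1/720 · (0.000215959 − 0.00274348) = 3.51045e-06.

S_2 ≈ 34.7755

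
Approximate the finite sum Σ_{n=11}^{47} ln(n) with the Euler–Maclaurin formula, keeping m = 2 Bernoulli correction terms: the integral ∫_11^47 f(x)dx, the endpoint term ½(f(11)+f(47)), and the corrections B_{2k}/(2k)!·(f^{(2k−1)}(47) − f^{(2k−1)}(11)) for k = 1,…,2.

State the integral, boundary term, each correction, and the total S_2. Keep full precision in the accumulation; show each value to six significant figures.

S_2 ≈ 121.698

Integral: ∫_11^47 ln(x) dx = 118.580.
Boundary: ½(f(11) + f(47)) = ½(2.39790 + 3.85015) = 3.12402.
Integral + boundary = 121.704.
Correction k=1: B_{2}/2! · (f^{(1)}(47) − f^{(1)}(11)) = 1/12 · (0.0212766 − 0.0909091) = -0.00580271.
After k=1: 121.698.
Correction k=2: B_{4}/4! · (f^{(3)}(47) − f^{(3)}(11)) = −1/720 · (1.92636e-05 − 0.00150263) = 2.06023e-06.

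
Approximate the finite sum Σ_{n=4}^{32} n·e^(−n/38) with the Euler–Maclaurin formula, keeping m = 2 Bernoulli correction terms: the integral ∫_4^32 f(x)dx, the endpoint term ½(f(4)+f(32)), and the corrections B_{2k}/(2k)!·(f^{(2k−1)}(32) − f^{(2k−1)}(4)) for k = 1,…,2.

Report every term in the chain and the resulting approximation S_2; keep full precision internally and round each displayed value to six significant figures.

The integral term ∫_4^32 x·e^(−x/38) dx = 290.605.
Endpoint term: (f(4) + f(32))/2 = (3.60035 + 13.7857)/2 = 8.69302.
Integral + boundary = 299.298.
Order-1 term: 1/12 · (0.0680215 − 0.805342) = -0.0614433.
Running total after k=1: 299.236.
Order-2 term: −1/720 · (0.000643786 − 0.00180437) = 1.61193e-06.

S_2 ≈ 299.236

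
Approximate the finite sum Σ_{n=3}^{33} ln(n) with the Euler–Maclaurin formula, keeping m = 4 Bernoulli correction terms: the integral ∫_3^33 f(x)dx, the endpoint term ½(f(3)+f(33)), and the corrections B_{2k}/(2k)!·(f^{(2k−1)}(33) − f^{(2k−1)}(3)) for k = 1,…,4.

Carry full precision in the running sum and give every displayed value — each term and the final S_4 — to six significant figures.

S_4 ≈ 84.3613

The integral term ∫_3^33 ln(x) dx = 82.0889.
Boundary: ½(f(3) + f(33)) = ½(1.09861 + 3.49651) = 2.29756.
Integral + boundary = 84.3865.
Correction k=1: B_{2}/2! · (f^{(1)}(33) − f^{(1)}(3)) = 1/12 · (0.0303030 − 0.333333) = -0.0252525.
After k=1: 84.3612.
Correction k=2: B_{4}/4! · (f^{(3)}(33) − f^{(3)}(3)) = −1/720 · (5.56529e-05 − 0.0740741) = 0.000102803.
After k=2: 84.3613.
Correction k=3: B_{6}/6! · (f^{(5)}(33) − f^{(5)}(3)) = 1/30240 · (6.13256e-07 − 0.0987654) = -3.26603e-06.
After k=3: 84.3613.
Correction k=4: B_{8}/8! · (f^{(7)}(33) − f^{(7)}(3)) = −1/1209600 · (1.68941e-08 − 0.329218) = 2.72171e-07.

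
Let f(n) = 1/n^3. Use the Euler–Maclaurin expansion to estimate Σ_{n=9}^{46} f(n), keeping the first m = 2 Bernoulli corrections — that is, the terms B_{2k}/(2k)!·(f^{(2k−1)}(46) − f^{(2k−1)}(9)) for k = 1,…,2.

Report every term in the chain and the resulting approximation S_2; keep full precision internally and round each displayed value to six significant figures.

Integral: ∫_9^46 1/x^3 dx = 0.00593654.
Boundary: ½(f(9) + f(46)) = ½(0.00137174 + 1.02737e-05) = 0.000691008.
So far: 0.00662755.
Order-1 term: 1/12 · (-6.70023e-07 − (-0.000457247)) = 3.80481e-05.
Partial sum through k=1: 0.00666560.
Order-2 term: −1/720 · (-6.33292e-09 − (-0.000112901)) = -1.56798e-07.

S_2 ≈ 0.00666544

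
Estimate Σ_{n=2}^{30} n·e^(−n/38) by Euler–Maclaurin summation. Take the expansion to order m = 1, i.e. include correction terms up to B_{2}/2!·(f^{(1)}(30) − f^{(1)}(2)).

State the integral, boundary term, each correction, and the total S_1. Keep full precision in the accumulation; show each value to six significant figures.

Integral: ∫_2^30 x·e^(−x/38) dx = 268.716.
½[f(2) + f(30)] = ½[1.89746 + 13.6225] = 7.75999.
Integral + boundary = 276.476.
Correction k=1: B_{2}/2! · (f^{(1)}(30) − f^{(1)}(2)) = 1/12 · (0.0955966 − 0.898796) = -0.0669333.

S_1 ≈ 276.410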